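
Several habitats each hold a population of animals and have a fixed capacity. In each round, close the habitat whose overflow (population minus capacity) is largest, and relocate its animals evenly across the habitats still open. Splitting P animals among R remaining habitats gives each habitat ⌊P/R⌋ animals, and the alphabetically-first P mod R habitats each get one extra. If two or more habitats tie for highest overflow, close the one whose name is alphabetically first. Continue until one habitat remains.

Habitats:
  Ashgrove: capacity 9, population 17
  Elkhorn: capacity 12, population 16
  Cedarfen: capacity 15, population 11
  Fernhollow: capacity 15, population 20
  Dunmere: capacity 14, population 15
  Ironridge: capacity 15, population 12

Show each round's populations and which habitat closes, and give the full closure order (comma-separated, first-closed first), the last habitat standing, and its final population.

Closure order: Ashgrove, Fernhollow, Elkhorn, Dunmere, Cedarfen
Last habitat: Ironridge with 91 animals

Round 1: Ashgrove=17 Cedarfen=11 Dunmere=15 Elkhorn=16 Fernhollow=20 Ironridge=12 → close Ashgrove (overflow 8)
  17÷5 = 3 each, +1 to first 2
Round 2: Cedarfen=15 Dunmere=19 Elkhorn=19 Fernhollow=23 Ironridge=15 → close Fernhollow (overflow 8)
  23÷4 = 5 each, +1 to first 3
Round 3: Cedarfen=21 Dunmere=25 Elkhorn=25 Ironridge=20 → close Elkhorn (overflow 13)
  25÷3 = 8 each, +1 to first 1
Round 4: Cedarfen=30 Dunmere=33 Ironridge=28 → close Dunmere (overflow 19)
  33÷2 = 16 each, +1 to first 1
Round 5: Cedarfen=47 Ironridge=44 → close Cedarfen (overflow 32)
  47÷1 = 47 each, +1 to first 0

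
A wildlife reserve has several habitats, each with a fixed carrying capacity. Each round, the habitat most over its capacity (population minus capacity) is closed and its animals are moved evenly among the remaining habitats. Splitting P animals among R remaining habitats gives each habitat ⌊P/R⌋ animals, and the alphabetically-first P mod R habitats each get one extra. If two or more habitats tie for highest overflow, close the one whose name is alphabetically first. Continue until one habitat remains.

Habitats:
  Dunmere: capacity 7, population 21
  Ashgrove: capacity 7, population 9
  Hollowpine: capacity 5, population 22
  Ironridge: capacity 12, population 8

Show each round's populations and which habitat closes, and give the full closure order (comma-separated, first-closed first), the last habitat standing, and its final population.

Closure order: Hollowpine, Dunmere, Ashgrove
Last habitat: Ironridge with 60 animals

Round 1: Ashgrove=9 Dunmere=21 Hollowpine=22 Ironridge=8 → close Hollowpine (overflow 17)
  22÷3 = 7 each, +1 to first 1
Round 2: Ashgrove=17 Dunmere=28 Ironridge=15 → close Dunmere (overflow 21)
  28÷2 = 14 each, +1 to first 0
Round 3: Ashgrove=31 Ironridge=29 → close Ashgrove (overflow 24)
  31÷1 = 31 each, +1 to first 0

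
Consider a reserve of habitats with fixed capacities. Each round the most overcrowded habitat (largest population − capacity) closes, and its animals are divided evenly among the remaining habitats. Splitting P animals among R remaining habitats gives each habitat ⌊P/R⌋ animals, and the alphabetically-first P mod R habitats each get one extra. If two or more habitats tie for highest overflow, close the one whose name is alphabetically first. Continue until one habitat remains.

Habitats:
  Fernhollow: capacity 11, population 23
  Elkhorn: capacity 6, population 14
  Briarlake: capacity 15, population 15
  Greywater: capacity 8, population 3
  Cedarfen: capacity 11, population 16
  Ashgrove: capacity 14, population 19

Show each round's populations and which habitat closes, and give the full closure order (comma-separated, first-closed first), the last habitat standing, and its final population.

Round 1: Ashgrove=19 Briarlake=15 Cedarfen=16 Elkhorn=14 Fernhollow=23 Greywater=3 → close Fernhollow (overflow 12)
  23÷5 = 4 each, +1 to first 3
Round 2: Ashgrove=24 Briarlake=20 Cedarfen=21 Elkhorn=18 Greywater=7 → close Elkhorn (overflow 12)
  18÷4 = 4 each, +1 to first 2
Round 3: Ashgrove=29 Briarlake=25 Cedarfen=25 Greywater=11 → close Ashgrove (overflow 15)
  29÷3 = 9 each, +1 to first 2
Round 4: Briarlake=35 Cedarfen=35 Greywater=20 → close Cedarfen (overflow 24)
  35÷2 = 17 each, +1 to first 1
Round 5: Briarlake=53 Greywater=37 → close Briarlake (overflow 38)
  53÷1 = 53 each, +1 to first 0

Closure order: Fernhollow, Elkhorn, Ashgrove, Cedarfen, Briarlake
Last habitat: Greywater with 90 animals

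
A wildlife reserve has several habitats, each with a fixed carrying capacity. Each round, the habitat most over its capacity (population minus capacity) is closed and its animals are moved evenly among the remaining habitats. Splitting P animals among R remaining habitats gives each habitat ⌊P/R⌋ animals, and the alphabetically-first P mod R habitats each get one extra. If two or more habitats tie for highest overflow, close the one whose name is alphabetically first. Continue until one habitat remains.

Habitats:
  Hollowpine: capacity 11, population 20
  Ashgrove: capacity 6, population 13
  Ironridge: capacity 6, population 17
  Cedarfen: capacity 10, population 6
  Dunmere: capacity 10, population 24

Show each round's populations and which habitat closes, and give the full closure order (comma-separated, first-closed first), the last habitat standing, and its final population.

Round 1: Ashgrove=13 Cedarfen=6 Dunmere=24 Hollowpine=20 Ironridge=17 → close Dunmere (overflow 14)
  24÷4 = 6 each, +1 to first 0
Round 2: Ashgrove=19 Cedarfen=12 Hollowpine=26 Ironridge=23 → close Ironridge (overflow 17)
  23÷3 = 7 each, +1 to first 2
Round 3: Ashgrove=27 Cedarfen=20 Hollowpine=33 → close Hollowpine (overflow 22)
  33÷2 = 16 each, +1 to first 1
Round 4: Ashgrove=44 Cedarfen=36 → close Ashgrove (overflow 38)
  44÷1 = 44 each, +1 to first 0

Closure order: Dunmere, Ironridge, Hollowpine, Ashgrove
Last habitat: Cedarfen with 80 animals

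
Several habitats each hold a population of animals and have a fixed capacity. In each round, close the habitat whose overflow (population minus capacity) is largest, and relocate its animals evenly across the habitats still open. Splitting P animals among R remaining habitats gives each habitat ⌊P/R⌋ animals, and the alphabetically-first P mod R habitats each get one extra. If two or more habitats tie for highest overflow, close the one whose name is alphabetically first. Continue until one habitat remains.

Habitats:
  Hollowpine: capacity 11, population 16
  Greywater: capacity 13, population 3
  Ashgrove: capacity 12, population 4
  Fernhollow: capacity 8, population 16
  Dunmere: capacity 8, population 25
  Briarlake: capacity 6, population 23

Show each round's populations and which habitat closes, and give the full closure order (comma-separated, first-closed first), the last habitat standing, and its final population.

Round 1: Ashgrove=4 Briarlake=23 Dunmere=25 Fernhollow=16 Greywater=3 Hollowpine=16 → close Briarlake (overflow 17)
  23÷5 = 4 each, +1 to first 3
Round 2: Ashgrove=9 Dunmere=30 Fernhollow=21 Greywater=7 Hollowpine=20 → close Dunmere (overflow 22)
  30÷4 = 7 each, +1 to first 2
Round 3: Ashgrove=17 Fernhollow=29 Greywater=14 Hollowpine=27 → close Fernhollow (overflow 21)
  29÷3 = 9 each, +1 to first 2
Round 4: Ashgrove=27 Greywater=24 Hollowpine=36 → close Hollowpine (overflow 25)
  36÷2 = 18 each, +1 to first 0
Round 5: Ashgrove=45 Greywater=42 → close Ashgrove (overflow 33)
  45÷1 = 45 each, +1 to first 0

Closure order: Briarlake, Dunmere, Fernhollow, Hollowpine, Ashgrove
Last habitat: Greywater with 87 animals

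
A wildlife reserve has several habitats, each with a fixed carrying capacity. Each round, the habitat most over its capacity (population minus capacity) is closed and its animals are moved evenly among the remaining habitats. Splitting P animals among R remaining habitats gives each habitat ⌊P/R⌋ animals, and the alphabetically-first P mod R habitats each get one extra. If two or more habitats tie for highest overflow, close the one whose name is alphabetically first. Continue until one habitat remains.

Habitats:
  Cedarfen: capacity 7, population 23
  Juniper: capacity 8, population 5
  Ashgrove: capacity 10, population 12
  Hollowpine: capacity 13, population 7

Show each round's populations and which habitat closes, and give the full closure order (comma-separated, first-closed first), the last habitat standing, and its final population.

Closure order: Cedarfen, Ashgrove, Juniper
Last habitat: Hollowpine with 47 animals

Round 1: Ashgrove=12 Cedarfen=23 Hollowpine=7 Juniper=5 → close Cedarfen (overflow 16)
  23÷3 = 7 each, +1 to first 2
Round 2: Ashgrove=20 Hollowpine=15 Juniper=12 → close Ashgrove (overflow 10)
  20÷2 = 10 each, +1 to first 0
Round 3: Hollowpine=25 Juniper=22 → close Juniper (overflow 14)
  22÷1 = 22 each, +1 to first 0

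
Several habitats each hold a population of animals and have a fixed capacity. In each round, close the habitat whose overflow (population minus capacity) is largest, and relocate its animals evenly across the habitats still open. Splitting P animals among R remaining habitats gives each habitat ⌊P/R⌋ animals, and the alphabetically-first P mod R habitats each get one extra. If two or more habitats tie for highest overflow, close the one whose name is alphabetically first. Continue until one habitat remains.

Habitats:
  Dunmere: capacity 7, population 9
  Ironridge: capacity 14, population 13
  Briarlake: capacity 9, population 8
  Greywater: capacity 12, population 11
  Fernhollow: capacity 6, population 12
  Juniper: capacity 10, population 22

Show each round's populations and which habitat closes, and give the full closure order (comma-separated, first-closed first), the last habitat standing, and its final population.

Closure order: Juniper, Fernhollow, Dunmere, Briarlake, Greywater
Last habitat: Ironridge with 75 animals

Round 1: Briarlake=8 Dunmere=9 Fernhollow=12 Greywater=11 Ironridge=13 Juniper=22 → close Juniper (overflow 12)
  22÷5 = 4 each, +1 to first 2
Round 2: Briarlake=13 Dunmere=14 Fernhollow=16 Greywater=15 Ironridge=17 → close Fernhollow (overflow 10)
  16÷4 = 4 each, +1 to first 0
Round 3: Briarlake=17 Dunmere=18 Greywater=19 Ironridge=21 → close Dunmere (overflow 11)
  18÷3 = 6 each, +1 to first 0
Round 4: Briarlake=23 Greywater=25 Ironridge=27 → close Briarlake (overflow 14)
  23÷2 = 11 each, +1 to first 1
Round 5: Greywater=37 Ironridge=38 → close Greywater (overflow 25)
  37÷1 = 37 each, +1 to first 0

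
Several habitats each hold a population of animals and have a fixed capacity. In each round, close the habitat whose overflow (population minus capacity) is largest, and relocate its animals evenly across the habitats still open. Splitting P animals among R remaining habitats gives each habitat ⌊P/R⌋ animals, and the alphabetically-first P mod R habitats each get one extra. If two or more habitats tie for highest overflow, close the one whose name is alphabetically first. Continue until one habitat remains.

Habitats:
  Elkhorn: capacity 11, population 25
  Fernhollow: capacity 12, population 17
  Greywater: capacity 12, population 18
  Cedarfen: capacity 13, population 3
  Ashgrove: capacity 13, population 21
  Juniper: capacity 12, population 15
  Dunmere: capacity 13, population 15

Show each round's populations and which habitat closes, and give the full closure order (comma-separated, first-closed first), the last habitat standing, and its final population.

Closure order: Elkhorn, Ashgrove, Greywater, Fernhollow, Dunmere, Juniper
Last habitat: Cedarfen with 114 animals

Round 1: Ashgrove=21 Cedarfen=3 Dunmere=15 Elkhorn=25 Fernhollow=17 Greywater=18 Juniper=15 → close Elkhorn (overflow 14)
  25÷6 = 4 each, +1 to first 1
Round 2: Ashgrove=26 Cedarfen=7 Dunmere=19 Fernhollow=21 Greywater=22 Juniper=19 → close Ashgrove (overflow 13)
  26÷5 = 5 each, +1 to first 1
Round 3: Cedarfen=13 Dunmere=24 Fernhollow=26 Greywater=27 Juniper=24 → close Greywater (overflow 15)
  27÷4 = 6 each, +1 to first 3
Round 4: Cedarfen=20 Dunmere=31 Fernhollow=33 Juniper=30 → close Fernhollow (overflow 21)
  33÷3 = 11 each, +1 to first 0
Round 5: Cedarfen=31 Dunmere=42 Juniper=41 → close Dunmere (overflow 29)
  42÷2 = 21 each, +1 to first 0
Round 6: Cedarfen=52 Juniper=62 → close Juniper (overflow 50)
  62÷1 = 62 each, +1 to first 0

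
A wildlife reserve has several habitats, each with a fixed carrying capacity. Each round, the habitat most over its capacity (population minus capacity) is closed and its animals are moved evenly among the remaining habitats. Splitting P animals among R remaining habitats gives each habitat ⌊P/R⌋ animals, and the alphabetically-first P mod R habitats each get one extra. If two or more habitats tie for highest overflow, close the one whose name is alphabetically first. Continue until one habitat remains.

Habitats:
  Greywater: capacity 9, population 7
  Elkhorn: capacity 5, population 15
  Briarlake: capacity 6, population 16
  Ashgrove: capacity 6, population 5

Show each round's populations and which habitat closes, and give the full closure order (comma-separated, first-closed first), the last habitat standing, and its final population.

Closure order: Briarlake, Elkhorn, Ashgrove
Last habitat: Greywater with 43 animals

Round 1: Ashgrove=5 Briarlake=16 Elkhorn=15 Greywater=7 → close Briarlake (overflow 10)
  16÷3 = 5 each, +1 to first 1
Round 2: Ashgrove=11 Elkhorn=20 Greywater=12 → close Elkhorn (overflow 15)
  20÷2 = 10 each, +1 to first 0
Round 3: Ashgrove=21 Greywater=22 → close Ashgrove (overflow 15)
  21÷1 = 21 each, +1 to first 0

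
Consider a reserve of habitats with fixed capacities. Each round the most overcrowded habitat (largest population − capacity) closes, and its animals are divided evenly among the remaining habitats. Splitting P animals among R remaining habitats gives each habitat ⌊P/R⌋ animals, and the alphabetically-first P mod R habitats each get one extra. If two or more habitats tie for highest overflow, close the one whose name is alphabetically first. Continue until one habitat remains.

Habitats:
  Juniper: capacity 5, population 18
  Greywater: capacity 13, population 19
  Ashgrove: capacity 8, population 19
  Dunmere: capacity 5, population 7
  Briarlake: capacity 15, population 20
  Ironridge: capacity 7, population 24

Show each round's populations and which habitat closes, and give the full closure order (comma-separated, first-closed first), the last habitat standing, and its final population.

Closure order: Ironridge, Juniper, Ashgrove, Briarlake, Greywater
Last habitat: Dunmere with 107 animals

Round 1: Ashgrove=19 Briarlake=20 Dunmere=7 Greywater=19 Ironridge=24 Juniper=18 → close Ironridge (overflow 17)
  24÷5 = 4 each, +1 to first 4
Round 2: Ashgrove=24 Briarlake=25 Dunmere=12 Greywater=24 Juniper=22 → close Juniper (overflow 17)
  22÷4 = 5 each, +1 to first 2
Round 3: Ashgrove=30 Briarlake=31 Dunmere=17 Greywater=29 → close Ashgrove (overflow 22)
  30÷3 = 10 each, +1 to first 0
Round 4: Briarlake=41 Dunmere=27 Greywater=39 → close Briarlake (overflow 26)
  41÷2 = 20 each, +1 to first 1
Round 5: Dunmere=48 Greywater=59 → close Greywater (overflow 46)
  59÷1 = 59 each, +1 to first 0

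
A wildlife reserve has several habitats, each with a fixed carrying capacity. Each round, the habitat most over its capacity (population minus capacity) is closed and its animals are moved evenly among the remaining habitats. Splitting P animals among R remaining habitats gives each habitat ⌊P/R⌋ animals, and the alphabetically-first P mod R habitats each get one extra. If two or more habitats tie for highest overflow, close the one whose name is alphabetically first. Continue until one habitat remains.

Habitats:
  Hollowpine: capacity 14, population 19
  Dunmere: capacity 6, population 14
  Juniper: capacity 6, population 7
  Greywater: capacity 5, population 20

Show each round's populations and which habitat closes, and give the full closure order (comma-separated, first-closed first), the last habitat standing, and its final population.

Closure order: Greywater, Dunmere, Hollowpine
Last habitat: Juniper with 60 animals

Round 1: Dunmere=14 Greywater=20 Hollowpine=19 Juniper=7 → close Greywater (overflow 15)
  20÷3 = 6 each, +1 to first 2
Round 2: Dunmere=21 Hollowpine=26 Juniper=13 → close Dunmere (overflow 15)
  21÷2 = 10 each, +1 to first 1
Round 3: Hollowpine=37 Juniper=23 → close Hollowpine (overflow 23)
  37÷1 = 37 each, +1 to first 0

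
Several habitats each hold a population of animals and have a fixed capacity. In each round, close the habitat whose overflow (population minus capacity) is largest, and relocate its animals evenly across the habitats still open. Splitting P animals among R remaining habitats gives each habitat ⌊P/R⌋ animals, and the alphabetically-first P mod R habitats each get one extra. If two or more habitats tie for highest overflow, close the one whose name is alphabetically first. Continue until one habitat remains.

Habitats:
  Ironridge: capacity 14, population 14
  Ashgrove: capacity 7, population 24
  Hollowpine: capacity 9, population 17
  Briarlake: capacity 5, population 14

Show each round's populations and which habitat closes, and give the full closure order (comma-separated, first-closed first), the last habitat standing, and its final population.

Closure order: Ashgrove, Briarlake, Hollowpine
Last habitat: Ironridge with 69 animals

Round 1: Ashgrove=24 Briarlake=14 Hollowpine=17 Ironridge=14 → close Ashgrove (overflow 17)
  24÷3 = 8 each, +1 to first 0
Round 2: Briarlake=22 Hollowpine=25 Ironridge=22 → close Briarlake (overflow 17)
  22÷2 = 11 each, +1 to first 0
Round 3: Hollowpine=36 Ironridge=33 → close Hollowpine (overflow 27)
  36÷1 = 36 each, +1 to first 0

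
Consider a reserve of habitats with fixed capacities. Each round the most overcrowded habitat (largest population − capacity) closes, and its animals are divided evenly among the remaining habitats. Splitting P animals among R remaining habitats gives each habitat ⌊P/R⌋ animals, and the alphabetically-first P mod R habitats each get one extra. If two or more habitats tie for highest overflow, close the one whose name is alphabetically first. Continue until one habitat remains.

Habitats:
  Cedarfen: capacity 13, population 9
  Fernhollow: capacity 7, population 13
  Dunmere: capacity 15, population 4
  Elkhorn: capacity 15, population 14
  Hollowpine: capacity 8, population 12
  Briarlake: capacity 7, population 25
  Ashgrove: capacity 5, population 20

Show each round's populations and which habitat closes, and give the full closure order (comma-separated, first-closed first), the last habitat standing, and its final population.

Closure order: Briarlake, Ashgrove, Fernhollow, Hollowpine, Elkhorn, Cedarfen
Last habitat: Dunmere with 97 animals

Round 1: Ashgrove=20 Briarlake=25 Cedarfen=9 Dunmere=4 Elkhorn=14 Fernhollow=13 Hollowpine=12 → close Briarlake (overflow 18)
  25÷6 = 4 each, +1 to first 1
Round 2: Ashgrove=25 Cedarfen=13 Dunmere=8 Elkhorn=18 Fernhollow=17 Hollowpine=16 → close Ashgrove (overflow 20)
  25÷5 = 5 each, +1 to first 0
Round 3: Cedarfen=18 Dunmere=13 Elkhorn=23 Fernhollow=22 Hollowpine=21 → close Fernhollow (overflow 15)
  22÷4 = 5 each, +1 to first 2
Round 4: Cedarfen=24 Dunmere=19 Elkhorn=28 Hollowpine=26 → close Hollowpine (overflow 18)
  26÷3 = 8 each, +1 to first 2
Round 5: Cedarfen=33 Dunmere=28 Elkhorn=36 → close Elkhorn (overflow 21)
  36÷2 = 18 each, +1 to first 0
Round 6: Cedarfen=51 Dunmere=46 → close Cedarfen (overflow 38)
  51÷1 = 51 each, +1 to first 0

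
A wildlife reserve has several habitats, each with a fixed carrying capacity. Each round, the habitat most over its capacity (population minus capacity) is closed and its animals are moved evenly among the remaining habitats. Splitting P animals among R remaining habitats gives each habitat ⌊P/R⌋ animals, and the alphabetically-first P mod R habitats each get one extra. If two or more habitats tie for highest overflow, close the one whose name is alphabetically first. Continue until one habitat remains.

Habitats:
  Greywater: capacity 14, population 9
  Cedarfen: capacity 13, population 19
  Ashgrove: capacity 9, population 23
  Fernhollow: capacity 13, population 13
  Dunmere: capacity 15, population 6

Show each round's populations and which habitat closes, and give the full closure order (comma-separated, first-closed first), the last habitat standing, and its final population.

Round 1: Ashgrove=23 Cedarfen=19 Dunmere=6 Fernhollow=13 Greywater=9 → close Ashgrove (overflow 14)
  23÷4 = 5 each, +1 to first 3
Round 2: Cedarfen=25 Dunmere=12 Fernhollow=19 Greywater=14 → close Cedarfen (overflow 12)
  25÷3 = 8 each, +1 to first 1
Round 3: Dunmere=21 Fernhollow=27 Greywater=22 → close Fernhollow (overflow 14)
  27÷2 = 13 each, +1 to first 1
Round 4: Dunmere=35 Greywater=35 → close Greywater (overflow 21)
  35÷1 = 35 each, +1 to first 0

Closure order: Ashgrove, Cedarfen, Fernhollow, Greywater
Last habitat: Dunmere with 70 animals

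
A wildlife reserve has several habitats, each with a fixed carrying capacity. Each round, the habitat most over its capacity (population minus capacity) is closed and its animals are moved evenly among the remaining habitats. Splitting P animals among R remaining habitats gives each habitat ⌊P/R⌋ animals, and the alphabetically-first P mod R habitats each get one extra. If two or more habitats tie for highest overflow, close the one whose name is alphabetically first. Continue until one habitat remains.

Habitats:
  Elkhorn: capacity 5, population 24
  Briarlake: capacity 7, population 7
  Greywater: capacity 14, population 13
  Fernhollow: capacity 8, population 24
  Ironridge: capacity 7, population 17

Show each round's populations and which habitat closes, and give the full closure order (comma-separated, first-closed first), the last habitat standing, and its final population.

Round 1: Briarlake=7 Elkhorn=24 Fernhollow=24 Greywater=13 Ironridge=17 → close Elkhorn (overflow 19)
  24÷4 = 6 each, +1 to first 0
Round 2: Briarlake=13 Fernhollow=30 Greywater=19 Ironridge=23 → close Fernhollow (overflow 22)
  30÷3 = 10 each, +1 to first 0
Round 3: Briarlake=23 Greywater=29 Ironridge=33 → close Ironridge (overflow 26)
  33÷2 = 16 each, +1 to first 1
Round 4: Briarlake=40 Greywater=45 → close Briarlake (overflow 33)
  40÷1 = 40 each, +1 to first 0

Closure order: Elkhorn, Fernhollow, Ironridge, Briarlake
Last habitat: Greywater with 85 animals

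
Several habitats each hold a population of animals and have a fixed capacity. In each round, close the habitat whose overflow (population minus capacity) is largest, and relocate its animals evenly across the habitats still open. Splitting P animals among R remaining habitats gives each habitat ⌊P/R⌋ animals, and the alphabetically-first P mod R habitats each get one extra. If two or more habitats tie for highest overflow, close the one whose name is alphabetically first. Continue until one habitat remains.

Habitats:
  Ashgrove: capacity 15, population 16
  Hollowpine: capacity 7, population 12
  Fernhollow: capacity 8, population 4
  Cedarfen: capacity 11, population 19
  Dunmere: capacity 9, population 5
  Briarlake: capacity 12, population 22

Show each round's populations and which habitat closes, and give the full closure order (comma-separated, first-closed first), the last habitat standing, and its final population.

Round 1: Ashgrove=16 Briarlake=22 Cedarfen=19 Dunmere=5 Fernhollow=4 Hollowpine=12 → close Briarlake (overflow 10)
  22÷5 = 4 each, +1 to first 2
Round 2: Ashgrove=21 Cedarfen=24 Dunmere=9 Fernhollow=8 Hollowpine=16 → close Cedarfen (overflow 13)
  24÷4 = 6 each, +1 to first 0
Round 3: Ashgrove=27 Dunmere=15 Fernhollow=14 Hollowpine=22 → close Hollowpine (overflow 15)
  22÷3 = 7 each, +1 to first 1
Round 4: Ashgrove=35 Dunmere=22 Fernhollow=21 → close Ashgrove (overflow 20)
  35÷2 = 17 each, +1 to first 1
Round 5: Dunmere=40 Fernhollow=38 → close Dunmere (overflow 31)
  40÷1 = 40 each, +1 to first 0

Closure order: Briarlake, Cedarfen, Hollowpine, Ashgrove, Dunmere
Last habitat: Fernhollow with 78 animals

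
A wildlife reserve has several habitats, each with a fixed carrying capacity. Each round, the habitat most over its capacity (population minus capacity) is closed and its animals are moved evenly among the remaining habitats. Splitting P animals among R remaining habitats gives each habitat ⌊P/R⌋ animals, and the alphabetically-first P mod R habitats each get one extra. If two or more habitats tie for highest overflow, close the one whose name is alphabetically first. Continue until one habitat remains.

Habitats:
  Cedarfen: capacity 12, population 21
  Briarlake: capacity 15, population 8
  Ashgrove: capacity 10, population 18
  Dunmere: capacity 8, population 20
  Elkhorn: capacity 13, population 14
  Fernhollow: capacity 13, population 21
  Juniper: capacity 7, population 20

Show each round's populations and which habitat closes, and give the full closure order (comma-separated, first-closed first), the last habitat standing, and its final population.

Closure order: Juniper, Dunmere, Ashgrove, Cedarfen, Fernhollow, Elkhorn
Last habitat: Briarlake with 122 animals

Round 1: Ashgrove=18 Briarlake=8 Cedarfen=21 Dunmere=20 Elkhorn=14 Fernhollow=21 Juniper=20 → close Juniper (overflow 13)
  20÷6 = 3 each, +1 to first 2
Round 2: Ashgrove=22 Briarlake=12 Cedarfen=24 Dunmere=23 Elkhorn=17 Fernhollow=24 → close Dunmere (overflow 15)
  23÷5 = 4 each, +1 to first 3
Round 3: Ashgrove=27 Briarlake=17 Cedarfen=29 Elkhorn=21 Fernhollow=28 → close Ashgrove (overflow 17)
  27÷4 = 6 each, +1 to first 3
Round 4: Briarlake=24 Cedarfen=36 Elkhorn=28 Fernhollow=34 → close Cedarfen (overflow 24)
  36÷3 = 12 each, +1 to first 0
Round 5: Briarlake=36 Elkhorn=40 Fernhollow=46 → close Fernhollow (overflow 33)
  46÷2 = 23 each, +1 to first 0
Round 6: Briarlake=59 Elkhorn=63 → close Elkhorn (overflow 50)
  63÷1 = 63 each, +1 to first 0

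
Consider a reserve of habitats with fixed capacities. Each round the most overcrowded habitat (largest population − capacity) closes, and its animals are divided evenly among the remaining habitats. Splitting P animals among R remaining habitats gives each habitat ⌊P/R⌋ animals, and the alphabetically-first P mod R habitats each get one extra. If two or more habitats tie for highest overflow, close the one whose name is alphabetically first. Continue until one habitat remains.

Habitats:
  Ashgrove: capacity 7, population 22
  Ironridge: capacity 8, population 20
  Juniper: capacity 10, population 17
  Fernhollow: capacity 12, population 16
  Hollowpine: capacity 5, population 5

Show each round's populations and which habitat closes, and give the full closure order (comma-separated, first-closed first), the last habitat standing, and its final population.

Round 1: Ashgrove=22 Fernhollow=16 Hollowpine=5 Ironridge=20 Juniper=17 → close Ashgrove (overflow 15)
  22÷4 = 5 each, +1 to first 2
Round 2: Fernhollow=22 Hollowpine=11 Ironridge=25 Juniper=22 → close Ironridge (overflow 17)
  25÷3 = 8 each, +1 to first 1
Round 3: Fernhollow=31 Hollowpine=19 Juniper=30 → close Juniper (overflow 20)
  30÷2 = 15 each, +1 to first 0
Round 4: Fernhollow=46 Hollowpine=34 → close Fernhollow (overflow 34)
  46÷1 = 46 each, +1 to first 0

Closure order: Ashgrove, Ironridge, Juniper, Fernhollow
Last habitat: Hollowpine with 80 animals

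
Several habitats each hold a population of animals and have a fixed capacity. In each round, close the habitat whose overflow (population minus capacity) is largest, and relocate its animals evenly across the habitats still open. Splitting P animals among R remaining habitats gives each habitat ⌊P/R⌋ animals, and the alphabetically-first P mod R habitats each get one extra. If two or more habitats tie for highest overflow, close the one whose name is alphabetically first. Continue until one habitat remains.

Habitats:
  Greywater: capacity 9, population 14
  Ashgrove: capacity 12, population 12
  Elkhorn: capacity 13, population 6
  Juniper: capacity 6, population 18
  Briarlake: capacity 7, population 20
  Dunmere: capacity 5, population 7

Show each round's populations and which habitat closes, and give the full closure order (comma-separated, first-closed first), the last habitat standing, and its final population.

Round 1: Ashgrove=12 Briarlake=20 Dunmere=7 Elkhorn=6 Greywater=14 Juniper=18 → close Briarlake (overflow 13)
  20÷5 = 4 each, +1 to first 0
Round 2: Ashgrove=16 Dunmere=11 Elkhorn=10 Greywater=18 Juniper=22 → close Juniper (overflow 16)
  22÷4 = 5 each, +1 to first 2
Round 3: Ashgrove=22 Dunmere=17 Elkhorn=15 Greywater=23 → close Greywater (overflow 14)
  23÷3 = 7 each, +1 to first 2
Round 4: Ashgrove=30 Dunmere=25 Elkhorn=22 → close Dunmere (overflow 20)
  25÷2 = 12 each, +1 to first 1
Round 5: Ashgrove=43 Elkhorn=34 → close Ashgrove (overflow 31)
  43÷1 = 43 each, +1 to first 0

Closure order: Briarlake, Juniper, Greywater, Dunmere, Ashgrove
Last habitat: Elkhorn with 77 animals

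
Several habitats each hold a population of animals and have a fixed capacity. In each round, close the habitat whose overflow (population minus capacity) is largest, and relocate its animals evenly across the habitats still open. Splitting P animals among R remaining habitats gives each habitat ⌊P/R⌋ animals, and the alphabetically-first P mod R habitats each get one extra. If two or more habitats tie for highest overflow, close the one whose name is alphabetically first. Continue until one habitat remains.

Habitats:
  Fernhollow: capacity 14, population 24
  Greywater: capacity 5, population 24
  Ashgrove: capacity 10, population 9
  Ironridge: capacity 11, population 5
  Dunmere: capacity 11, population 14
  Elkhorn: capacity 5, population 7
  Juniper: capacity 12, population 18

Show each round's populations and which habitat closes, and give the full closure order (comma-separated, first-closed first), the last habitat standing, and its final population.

Round 1: Ashgrove=9 Dunmere=14 Elkhorn=7 Fernhollow=24 Greywater=24 Ironridge=5 Juniper=18 → close Greywater (overflow 19)
  24÷6 = 4 each, +1 to first 0
Round 2: Ashgrove=13 Dunmere=18 Elkhorn=11 Fernhollow=28 Ironridge=9 Juniper=22 → close Fernhollow (overflow 14)
  28÷5 = 5 each, +1 to first 3
Round 3: Ashgrove=19 Dunmere=24 Elkhorn=17 Ironridge=14 Juniper=27 → close Juniper (overflow 15)
  27÷4 = 6 each, +1 to first 3
Round 4: Ashgrove=26 Dunmere=31 Elkhorn=24 Ironridge=20 → close Dunmere (overflow 20)
  31÷3 = 10 each, +1 to first 1
Round 5: Ashgrove=37 Elkhorn=34 Ironridge=30 → close Elkhorn (overflow 29)
  34÷2 = 17 each, +1 to first 0
Round 6: Ashgrove=54 Ironridge=47 → close Ashgrove (overflow 44)
  54÷1 = 54 each, +1 to first 0

Closure order: Greywater, Fernhollow, Juniper, Dunmere, Elkhorn, Ashgrove
Last habitat: Ironridge with 101 animals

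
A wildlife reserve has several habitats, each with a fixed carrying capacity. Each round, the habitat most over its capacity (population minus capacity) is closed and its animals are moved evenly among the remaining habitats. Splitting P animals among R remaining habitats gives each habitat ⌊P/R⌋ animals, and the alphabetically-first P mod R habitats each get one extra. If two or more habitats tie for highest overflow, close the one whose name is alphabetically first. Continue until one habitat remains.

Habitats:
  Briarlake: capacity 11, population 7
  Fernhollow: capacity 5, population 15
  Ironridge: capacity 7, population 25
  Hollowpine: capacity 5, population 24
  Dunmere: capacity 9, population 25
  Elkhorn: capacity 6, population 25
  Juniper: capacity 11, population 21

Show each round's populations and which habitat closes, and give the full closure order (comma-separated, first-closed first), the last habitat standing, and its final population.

Round 1: Briarlake=7 Dunmere=25 Elkhorn=25 Fernhollow=15 Hollowpine=24 Ironridge=25 Juniper=21 → close Elkhorn (overflow 19)
  25÷6 = 4 each, +1 to first 1
Round 2: Briarlake=12 Dunmere=29 Fernhollow=19 Hollowpine=28 Ironridge=29 Juniper=25 → close Hollowpine (overflow 23)
  28÷5 = 5 each, +1 to first 3
Round 3: Briarlake=18 Dunmere=35 Fernhollow=25 Ironridge=34 Juniper=30 → close Ironridge (overflow 27)
  34÷4 = 8 each, +1 to first 2
Round 4: Briarlake=27 Dunmere=44 Fernhollow=33 Juniper=38 → close Dunmere (overflow 35)
  44÷3 = 14 each, +1 to first 2
Round 5: Briarlake=42 Fernhollow=48 Juniper=52 → close Fernhollow (overflow 43)
  48÷2 = 24 each, +1 to first 0
Round 6: Briarlake=66 Juniper=76 → close Juniper (overflow 65)
  76÷1 = 76 each, +1 to first 0

Closure order: Elkhorn, Hollowpine, Ironridge, Dunmere, Fernhollow, Juniper
Last habitat: Briarlake with 142 animals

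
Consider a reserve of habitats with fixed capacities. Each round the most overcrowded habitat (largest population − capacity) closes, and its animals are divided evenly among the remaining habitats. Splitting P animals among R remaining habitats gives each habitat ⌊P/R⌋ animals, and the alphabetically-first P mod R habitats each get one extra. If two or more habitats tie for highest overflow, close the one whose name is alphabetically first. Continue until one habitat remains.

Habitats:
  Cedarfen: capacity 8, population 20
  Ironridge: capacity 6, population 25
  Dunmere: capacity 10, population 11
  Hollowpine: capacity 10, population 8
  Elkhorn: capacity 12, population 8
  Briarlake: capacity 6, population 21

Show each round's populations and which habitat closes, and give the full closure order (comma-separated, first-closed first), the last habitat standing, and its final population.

Round 1: Briarlake=21 Cedarfen=20 Dunmere=11 Elkhorn=8 Hollowpine=8 Ironridge=25 → close Ironridge (overflow 19)
  25÷5 = 5 each, +1 to first 0
Round 2: Briarlake=26 Cedarfen=25 Dunmere=16 Elkhorn=13 Hollowpine=13 → close Briarlake (overflow 20)
  26÷4 = 6 each, +1 to first 2
Round 3: Cedarfen=32 Dunmere=23 Elkhorn=19 Hollowpine=19 → close Cedarfen (overflow 24)
  32÷3 = 10 each, +1 to first 2
Round 4: Dunmere=34 Elkhorn=30 Hollowpine=29 → close Dunmere (overflow 24)
  34÷2 = 17 each, +1 to first 0
Round 5: Elkhorn=47 Hollowpine=46 → close Hollowpine (overflow 36)
  46÷1 = 46 each, +1 to first 0

Closure order: Ironridge, Briarlake, Cedarfen, Dunmere, Hollowpine
Last habitat: Elkhorn with 93 animals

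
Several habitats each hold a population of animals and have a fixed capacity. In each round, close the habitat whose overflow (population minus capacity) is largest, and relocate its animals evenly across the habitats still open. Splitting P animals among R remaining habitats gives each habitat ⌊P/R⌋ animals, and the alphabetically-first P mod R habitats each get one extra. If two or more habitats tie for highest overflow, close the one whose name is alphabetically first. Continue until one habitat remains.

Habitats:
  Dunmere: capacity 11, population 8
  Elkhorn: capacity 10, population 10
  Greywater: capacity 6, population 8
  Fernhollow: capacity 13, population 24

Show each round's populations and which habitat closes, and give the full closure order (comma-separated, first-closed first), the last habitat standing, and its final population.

Closure order: Fernhollow, Greywater, Elkhorn
Last habitat: Dunmere with 50 animals

Round 1: Dunmere=8 Elkhorn=10 Fernhollow=24 Greywater=8 → close Fernhollow (overflow 11)
  24÷3 = 8 each, +1 to first 0
Round 2: Dunmere=16 Elkhorn=18 Greywater=16 → close Greywater (overflow 10)
  16÷2 = 8 each, +1 to first 0
Round 3: Dunmere=24 Elkhorn=26 → close Elkhorn (overflow 16)
  26÷1 = 26 each, +1 to first 0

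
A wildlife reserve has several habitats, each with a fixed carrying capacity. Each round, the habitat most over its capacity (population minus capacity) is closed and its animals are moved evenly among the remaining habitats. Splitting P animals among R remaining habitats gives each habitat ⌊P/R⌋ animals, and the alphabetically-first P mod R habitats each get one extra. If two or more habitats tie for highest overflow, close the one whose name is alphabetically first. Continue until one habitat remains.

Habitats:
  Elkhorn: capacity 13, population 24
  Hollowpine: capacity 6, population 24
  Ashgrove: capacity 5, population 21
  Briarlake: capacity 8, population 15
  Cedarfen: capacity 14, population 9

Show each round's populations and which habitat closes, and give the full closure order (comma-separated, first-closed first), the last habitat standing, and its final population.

Closure order: Hollowpine, Ashgrove, Elkhorn, Briarlake
Last habitat: Cedarfen with 93 animals

Round 1: Ashgrove=21 Briarlake=15 Cedarfen=9 Elkhorn=24 Hollowpine=24 → close Hollowpine (overflow 18)
  24÷4 = 6 each, +1 to first 0
Round 2: Ashgrove=27 Briarlake=21 Cedarfen=15 Elkhorn=30 → close Ashgrove (overflow 22)
  27÷3 = 9 each, +1 to first 0
Round 3: Briarlake=30 Cedarfen=24 Elkhorn=39 → close Elkhorn (overflow 26)
  39÷2 = 19 each, +1 to first 1
Round 4: Briarlake=50 Cedarfen=43 → close Briarlake (overflow 42)
  50÷1 = 50 each, +1 to first 0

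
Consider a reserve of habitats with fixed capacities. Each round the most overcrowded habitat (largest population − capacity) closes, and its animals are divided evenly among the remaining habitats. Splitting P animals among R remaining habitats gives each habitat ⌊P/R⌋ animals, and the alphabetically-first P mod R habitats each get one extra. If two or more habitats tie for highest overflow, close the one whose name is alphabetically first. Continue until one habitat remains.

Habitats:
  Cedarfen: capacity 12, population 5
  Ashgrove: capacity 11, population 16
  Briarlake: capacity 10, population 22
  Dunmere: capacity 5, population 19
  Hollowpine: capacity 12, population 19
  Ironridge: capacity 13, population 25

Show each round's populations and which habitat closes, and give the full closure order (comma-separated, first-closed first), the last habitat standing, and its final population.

Closure order: Dunmere, Briarlake, Ironridge, Ashgrove, Hollowpine
Last habitat: Cedarfen with 106 animals

Round 1: Ashgrove=16 Briarlake=22 Cedarfen=5 Dunmere=19 Hollowpine=19 Ironridge=25 → close Dunmere (overflow 14)
  19÷5 = 3 each, +1 to first 4
Round 2: Ashgrove=20 Briarlake=26 Cedarfen=9 Hollowpine=23 Ironridge=28 → close Briarlake (overflow 16)
  26÷4 = 6 each, +1 to first 2
Round 3: Ashgrove=27 Cedarfen=16 Hollowpine=29 Ironridge=34 → close Ironridge (overflow 21)
  34÷3 = 11 each, +1 to first 1
Round 4: Ashgrove=39 Cedarfen=27 Hollowpine=40 → close Ashgrove (overflow 28)
  39÷2 = 19 each, +1 to first 1
Round 5: Cedarfen=47 Hollowpine=59 → close Hollowpine (overflow 47)
  59÷1 = 59 each, +1 to first 0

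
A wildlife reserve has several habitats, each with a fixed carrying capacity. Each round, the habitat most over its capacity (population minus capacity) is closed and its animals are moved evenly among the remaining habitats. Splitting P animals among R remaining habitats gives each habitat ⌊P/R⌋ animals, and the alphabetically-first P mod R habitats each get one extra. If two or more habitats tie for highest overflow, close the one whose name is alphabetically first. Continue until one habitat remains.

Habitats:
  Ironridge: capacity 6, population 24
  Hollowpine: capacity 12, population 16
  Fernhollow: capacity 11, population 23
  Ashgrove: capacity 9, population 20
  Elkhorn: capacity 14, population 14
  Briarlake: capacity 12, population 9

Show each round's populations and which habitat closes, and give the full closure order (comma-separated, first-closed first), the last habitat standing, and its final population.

Round 1: Ashgrove=20 Briarlake=9 Elkhorn=14 Fernhollow=23 Hollowpine=16 Ironridge=24 → close Ironridge (overflow 18)
  24÷5 = 4 each, +1 to first 4
Round 2: Ashgrove=25 Briarlake=14 Elkhorn=19 Fernhollow=28 Hollowpine=20 → close Fernhollow (overflow 17)
  28÷4 = 7 each, +1 to first 0
Round 3: Ashgrove=32 Briarlake=21 Elkhorn=26 Hollowpine=27 → close Ashgrove (overflow 23)
  32÷3 = 10 each, +1 to first 2
Round 4: Briarlake=32 Elkhorn=37 Hollowpine=37 → close Hollowpine (overflow 25)
  37÷2 = 18 each, +1 to first 1
Round 5: Briarlake=51 Elkhorn=55 → close Elkhorn (overflow 41)
  55÷1 = 55 each, +1 to first 0

Closure order: Ironridge, Fernhollow, Ashgrove, Hollowpine, Elkhorn
Last habitat: Briarlake with 106 animals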